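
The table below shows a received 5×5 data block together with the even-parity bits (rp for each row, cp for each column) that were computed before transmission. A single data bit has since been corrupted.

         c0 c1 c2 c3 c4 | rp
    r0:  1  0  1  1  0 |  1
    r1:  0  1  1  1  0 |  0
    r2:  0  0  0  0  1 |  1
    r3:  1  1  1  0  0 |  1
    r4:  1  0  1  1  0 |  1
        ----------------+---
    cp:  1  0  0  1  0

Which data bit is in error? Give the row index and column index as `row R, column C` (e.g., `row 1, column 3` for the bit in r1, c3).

row 1, column 4

Recompute each row's even parity and compare to rp:
  r0: data parity 1, sent rp 1 → ok
  r1: data parity 1, sent rp 0 → mismatch
  r2: data parity 1, sent rp 1 → ok
  r3: data parity 1, sent rp 1 → ok
  r4: data parity 1, sent rp 1 → ok
Recompute each column's even parity and compare to cp:
  c0: data parity 1, sent cp 1 → ok
  c1: data parity 0, sent cp 0 → ok
  c2: data parity 0, sent cp 0 → ok
  c3: data parity 1, sent cp 1 → ok
  c4: data parity 1, sent cp 0 → mismatch
Exactly one row (r1) and one column (c4) fail → the flipped bit is at their intersection.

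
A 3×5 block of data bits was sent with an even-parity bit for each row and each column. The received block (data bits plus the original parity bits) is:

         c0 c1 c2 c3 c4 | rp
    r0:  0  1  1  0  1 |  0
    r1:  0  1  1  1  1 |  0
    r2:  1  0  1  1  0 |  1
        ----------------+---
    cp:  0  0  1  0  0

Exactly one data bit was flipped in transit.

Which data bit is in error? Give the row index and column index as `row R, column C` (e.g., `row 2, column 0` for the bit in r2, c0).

row 0, column 0

Recompute each row's even parity and compare to rp:
  r0: data parity 1, sent rp 0 → mismatch
  r1: data parity 0, sent rp 0 → ok
  r2: data parity 1, sent rp 1 → ok
Recompute each column's even parity and compare to cp:
  c0: data parity 1, sent cp 0 → mismatch
  c1: data parity 0, sent cp 0 → ok
  c2: data parity 1, sent cp 1 → ok
  c3: data parity 0, sent cp 0 → ok
  c4: data parity 0, sent cp 0 → ok
Exactly one row (r0) and one column (c0) fail → the flipped bit is at their intersection.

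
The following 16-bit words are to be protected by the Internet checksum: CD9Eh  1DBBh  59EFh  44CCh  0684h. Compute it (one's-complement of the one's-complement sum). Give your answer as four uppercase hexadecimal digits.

One's-complement addition (fold any carry out of bit 15 back into bit 0):
  0xCD9E + 0x1DBB = 0x0EB59
  0xEB59 + 0x59EF = 0x14548 → wrap carry → 0x4549
  0x4549 + 0x44CC = 0x08A15
  0x8A15 + 0x0684 = 0x09099
One's-complement sum = 0x9099.
Checksum = ~0x9099 & 0xFFFF = 0x6F66.

6F66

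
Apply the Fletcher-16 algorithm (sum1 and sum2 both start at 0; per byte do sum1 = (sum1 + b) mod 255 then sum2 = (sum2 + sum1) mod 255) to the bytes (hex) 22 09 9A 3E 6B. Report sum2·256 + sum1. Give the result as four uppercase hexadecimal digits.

866F

Running sums (mod 255):
  after byte 0 (22): sum1=34, sum2=34
  after byte 1 (09): sum1=43, sum2=77
  after byte 2 (9A): sum1=197, sum2=19
  after byte 3 (3E): sum1=4, sum2=23
  after byte 4 (6B): sum1=111, sum2=134
Checksum = sum2·256 + sum1 = 134·256 + 111 = 34415 = 0x866F.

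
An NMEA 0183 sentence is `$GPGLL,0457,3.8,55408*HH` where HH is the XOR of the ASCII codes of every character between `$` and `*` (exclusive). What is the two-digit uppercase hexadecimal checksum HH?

63

XOR the ASCII codes of the payload characters:
  'G' = 0x47 → acc = 0x47
  'P' = 0x50 → acc = 0x17
  'G' = 0x47 → acc = 0x50
  'L' = 0x4C → acc = 0x1C
  'L' = 0x4C → acc = 0x50
  ',' = 0x2C → acc = 0x7C
  '0' = 0x30 → acc = 0x4C
  '4' = 0x34 → acc = 0x78
  '5' = 0x35 → acc = 0x4D
  '7' = 0x37 → acc = 0x7A
  ',' = 0x2C → acc = 0x56
  '3' = 0x33 → acc = 0x65
  '.' = 0x2E → acc = 0x4B
  '8' = 0x38 → acc = 0x73
  ',' = 0x2C → acc = 0x5F
  '5' = 0x35 → acc = 0x6A
  '5' = 0x35 → acc = 0x5F
  '4' = 0x34 → acc = 0x6B
  '0' = 0x30 → acc = 0x5B
  '8' = 0x38 → acc = 0x63
Checksum = 0x63.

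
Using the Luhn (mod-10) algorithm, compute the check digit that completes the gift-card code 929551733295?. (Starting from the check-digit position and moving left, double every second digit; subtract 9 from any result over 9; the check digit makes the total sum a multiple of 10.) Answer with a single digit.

Partial digits right→left: 5 9 2 3 3 7 1 5 5 9 2 9
Double every second digit counting from the check-digit position (so the 1st, 3rd, 5th, ... of the partial from the right).
  doubled (with −9 where >9): 1 4 6 2 1 4 → sum 18
  kept as-is: 9 3 7 5 9 9 → sum 42
Total = 18 + 42 = 60.
Check digit = (10 − (60 mod 10)) mod 10 = 0.

0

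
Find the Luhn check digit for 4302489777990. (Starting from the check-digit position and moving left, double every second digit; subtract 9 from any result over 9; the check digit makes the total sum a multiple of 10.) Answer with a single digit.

Partial digits right→left: 0 9 9 7 7 7 9 8 4 2 0 3 4
Double every second digit counting from the check-digit position (so the 1st, 3rd, 5th, ... of the partial from the right).
  doubled (with −9 where >9): 0 9 5 9 8 0 8 → sum 39
  kept as-is: 9 7 7 8 2 3 → sum 36
Total = 39 + 36 = 75.
Check digit = (10 − (75 mod 10)) mod 10 = 5.

5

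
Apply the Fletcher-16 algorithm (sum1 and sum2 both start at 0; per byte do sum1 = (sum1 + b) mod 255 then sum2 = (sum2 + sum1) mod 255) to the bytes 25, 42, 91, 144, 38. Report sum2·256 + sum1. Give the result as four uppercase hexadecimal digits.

7F55

Running sums (mod 255):
  after byte 0 (25): sum1=25, sum2=25
  after byte 1 (42): sum1=67, sum2=92
  after byte 2 (91): sum1=158, sum2=250
  after byte 3 (144): sum1=47, sum2=42
  after byte 4 (38): sum1=85, sum2=127
Checksum = sum2·256 + sum1 = 127·256 + 85 = 32597 = 0x7F55.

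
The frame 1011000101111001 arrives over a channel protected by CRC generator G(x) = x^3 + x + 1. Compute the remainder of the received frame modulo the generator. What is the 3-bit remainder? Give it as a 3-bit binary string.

100

Modulo-2 division of 1011000101111001 by 1011:
  pos 0: 1011 XOR 1011 = 0000
  pos 7: 1011 XOR 1011 = 0000
  pos 11: 1100 XOR 1011 = 0111
  pos 12: 1111 XOR 1011 = 0100
Remainder = 100 (nonzero — an error is detected).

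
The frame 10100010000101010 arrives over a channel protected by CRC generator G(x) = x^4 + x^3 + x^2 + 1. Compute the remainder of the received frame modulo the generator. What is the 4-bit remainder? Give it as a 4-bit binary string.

0000

Modulo-2 division of 10100010000101010 by 11101:
  pos 0: 10100 XOR 11101 = 01001
  pos 1: 10010 XOR 11101 = 01111
  pos 2: 11111 XOR 11101 = 00010
  pos 5: 10000 XOR 11101 = 01101
  pos 6: 11010 XOR 11101 = 00111
  pos 8: 11110 XOR 11101 = 00011
  pos 11: 11101 XOR 11101 = 00000
Remainder = 0000 (zero — the frame passes the CRC check).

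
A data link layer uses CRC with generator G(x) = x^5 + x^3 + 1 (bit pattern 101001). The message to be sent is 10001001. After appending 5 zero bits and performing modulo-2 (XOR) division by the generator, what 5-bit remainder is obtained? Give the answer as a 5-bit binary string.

01101

Append 5 zeros: 1000100100000. Divide by 101001 (XOR where the leading bit is 1):
  pos 0: 100010 XOR 101001 = 001011
  pos 2: 101101 XOR 101001 = 000100
  pos 5: 100000 XOR 101001 = 001001
  pos 7: 100100 XOR 101001 = 001101
Remainder (last 5 bits) = 01101. This is the CRC / FCS.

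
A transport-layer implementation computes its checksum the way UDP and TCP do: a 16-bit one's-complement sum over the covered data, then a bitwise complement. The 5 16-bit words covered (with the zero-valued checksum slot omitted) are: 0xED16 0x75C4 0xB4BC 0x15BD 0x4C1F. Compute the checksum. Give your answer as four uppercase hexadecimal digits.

One's-complement addition (fold any carry out of bit 15 back into bit 0):
  0xED16 + 0x75C4 = 0x162DA → wrap carry → 0x62DB
  0x62DB + 0xB4BC = 0x11797 → wrap carry → 0x1798
  0x1798 + 0x15BD = 0x02D55
  0x2D55 + 0x4C1F = 0x07974
One's-complement sum = 0x7974.
Checksum = ~0x7974 & 0xFFFF = 0x868B.

868B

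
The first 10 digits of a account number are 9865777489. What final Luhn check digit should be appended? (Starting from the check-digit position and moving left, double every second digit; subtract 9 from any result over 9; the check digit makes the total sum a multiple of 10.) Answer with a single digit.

3

Partial digits right→left: 9 8 4 7 7 7 5 6 8 9
Double every second digit counting from the check-digit position (so the 1st, 3rd, 5th, ... of the partial from the right).
  doubled (with −9 where >9): 9 8 5 1 7 → sum 30
  kept as-is: 8 7 7 6 9 → sum 37
Total = 30 + 37 = 67.
Check digit = (10 − (67 mod 10)) mod 10 = 3.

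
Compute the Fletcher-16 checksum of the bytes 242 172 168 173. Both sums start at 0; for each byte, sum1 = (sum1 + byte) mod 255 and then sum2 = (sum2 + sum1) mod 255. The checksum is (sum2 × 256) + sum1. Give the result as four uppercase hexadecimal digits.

D0F5

Running sums (mod 255):
  after byte 0 (242): sum1=242, sum2=242
  after byte 1 (172): sum1=159, sum2=146
  after byte 2 (168): sum1=72, sum2=218
  after byte 3 (173): sum1=245, sum2=208
Checksum = sum2·256 + sum1 = 208·256 + 245 = 53493 = 0xD0F5.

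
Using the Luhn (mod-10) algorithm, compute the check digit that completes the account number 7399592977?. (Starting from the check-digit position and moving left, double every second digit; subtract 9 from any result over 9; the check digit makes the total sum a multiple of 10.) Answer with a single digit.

Partial digits right→left: 7 7 9 2 9 5 9 9 3 7
Double every second digit counting from the check-digit position (so the 1st, 3rd, 5th, ... of the partial from the right).
  doubled (with −9 where >9): 5 9 9 9 6 → sum 38
  kept as-is: 7 2 5 9 7 → sum 30
Total = 38 + 30 = 68.
Check digit = (10 − (68 mod 10)) mod 10 = 2.

2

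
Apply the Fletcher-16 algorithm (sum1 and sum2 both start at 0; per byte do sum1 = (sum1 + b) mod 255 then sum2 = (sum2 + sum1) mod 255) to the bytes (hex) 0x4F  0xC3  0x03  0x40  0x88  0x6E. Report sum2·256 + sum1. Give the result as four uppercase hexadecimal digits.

FA4D

Running sums (mod 255):
  after byte 0 (0x4F): sum1=79, sum2=79
  after byte 1 (0xC3): sum1=19, sum2=98
  after byte 2 (0x03): sum1=22, sum2=120
  after byte 3 (0x40): sum1=86, sum2=206
  after byte 4 (0x88): sum1=222, sum2=173
  after byte 5 (0x6E): sum1=77, sum2=250
Checksum = sum2·256 + sum1 = 250·256 + 77 = 64077 = 0xFA4D.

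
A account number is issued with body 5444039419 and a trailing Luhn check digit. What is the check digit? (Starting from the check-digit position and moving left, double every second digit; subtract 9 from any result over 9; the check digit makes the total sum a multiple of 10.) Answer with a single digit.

2

Partial digits right→left: 9 1 4 9 3 0 4 4 4 5
Double every second digit counting from the check-digit position (so the 1st, 3rd, 5th, ... of the partial from the right).
  doubled (with −9 where >9): 9 8 6 8 8 → sum 39
  kept as-is: 1 9 0 4 5 → sum 19
Total = 39 + 19 = 58.
Check digit = (10 − (58 mod 10)) mod 10 = 2.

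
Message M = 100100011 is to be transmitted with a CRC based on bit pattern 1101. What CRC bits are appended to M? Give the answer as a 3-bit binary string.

Append 3 zeros: 100100011000. Divide by 1101 (XOR where the leading bit is 1):
  pos 0: 1001 XOR 1101 = 0100
  pos 1: 1000 XOR 1101 = 0101
  pos 2: 1010 XOR 1101 = 0111
  pos 3: 1110 XOR 1101 = 0011
  pos 5: 1111 XOR 1101 = 0010
  pos 7: 1000 XOR 1101 = 0101
  pos 8: 1010 XOR 1101 = 0111
Remainder (last 3 bits) = 111. This is the CRC / FCS.

111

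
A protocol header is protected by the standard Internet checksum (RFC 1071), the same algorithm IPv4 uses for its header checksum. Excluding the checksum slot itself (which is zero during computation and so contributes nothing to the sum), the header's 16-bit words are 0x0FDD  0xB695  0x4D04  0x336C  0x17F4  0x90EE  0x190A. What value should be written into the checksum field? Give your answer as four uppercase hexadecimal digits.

One's-complement addition (fold any carry out of bit 15 back into bit 0):
  0x0FDD + 0xB695 = 0x0C672
  0xC672 + 0x4D04 = 0x11376 → wrap carry → 0x1377
  0x1377 + 0x336C = 0x046E3
  0x46E3 + 0x17F4 = 0x05ED7
  0x5ED7 + 0x90EE = 0x0EFC5
  0xEFC5 + 0x190A = 0x108CF → wrap carry → 0x08D0
One's-complement sum = 0x08D0.
Checksum = ~0x08D0 & 0xFFFF = 0xF72F.

F72F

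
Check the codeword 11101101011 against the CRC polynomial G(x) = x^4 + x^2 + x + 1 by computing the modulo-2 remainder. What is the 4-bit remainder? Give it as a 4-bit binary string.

0000

Modulo-2 division of 11101101011 by 10111:
  pos 0: 11101 XOR 10111 = 01010
  pos 1: 10101 XOR 10111 = 00010
  pos 4: 10010 XOR 10111 = 00101
  pos 6: 10111 XOR 10111 = 00000
Remainder = 0000 (zero — the frame passes the CRC check).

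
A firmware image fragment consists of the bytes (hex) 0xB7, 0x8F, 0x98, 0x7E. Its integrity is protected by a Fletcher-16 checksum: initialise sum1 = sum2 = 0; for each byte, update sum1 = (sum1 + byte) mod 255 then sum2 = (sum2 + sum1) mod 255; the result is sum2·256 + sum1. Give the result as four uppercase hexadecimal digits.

Running sums (mod 255):
  after byte 0 (0xB7): sum1=183, sum2=183
  after byte 1 (0x8F): sum1=71, sum2=254
  after byte 2 (0x98): sum1=223, sum2=222
  after byte 3 (0x7E): sum1=94, sum2=61
Checksum = sum2·256 + sum1 = 61·256 + 94 = 15710 = 0x3D5E.

3D5E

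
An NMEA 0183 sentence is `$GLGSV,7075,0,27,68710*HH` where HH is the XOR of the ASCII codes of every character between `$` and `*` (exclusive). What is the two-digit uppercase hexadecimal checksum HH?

41

XOR the ASCII codes of the payload characters:
  'G' = 0x47 → acc = 0x47
  'L' = 0x4C → acc = 0x0B
  'G' = 0x47 → acc = 0x4C
  'S' = 0x53 → acc = 0x1F
  'V' = 0x56 → acc = 0x49
  ',' = 0x2C → acc = 0x65
  '7' = 0x37 → acc = 0x52
  '0' = 0x30 → acc = 0x62
  '7' = 0x37 → acc = 0x55
  '5' = 0x35 → acc = 0x60
  ',' = 0x2C → acc = 0x4C
  '0' = 0x30 → acc = 0x7C
  ',' = 0x2C → acc = 0x50
  '2' = 0x32 → acc = 0x62
  '7' = 0x37 → acc = 0x55
  ',' = 0x2C → acc = 0x79
  '6' = 0x36 → acc = 0x4F
  '8' = 0x38 → acc = 0x77
  '7' = 0x37 → acc = 0x40
  '1' = 0x31 → acc = 0x71
  '0' = 0x30 → acc = 0x41
Checksum = 0x41.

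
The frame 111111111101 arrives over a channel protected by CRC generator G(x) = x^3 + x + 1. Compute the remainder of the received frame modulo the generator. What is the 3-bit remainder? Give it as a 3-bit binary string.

000

Modulo-2 division of 111111111101 by 1011:
  pos 0: 1111 XOR 1011 = 0100
  pos 1: 1001 XOR 1011 = 0010
  pos 3: 1011 XOR 1011 = 0000
  pos 7: 1110 XOR 1011 = 0101
  pos 8: 1011 XOR 1011 = 0000
Remainder = 000 (zero — the frame passes the CRC check).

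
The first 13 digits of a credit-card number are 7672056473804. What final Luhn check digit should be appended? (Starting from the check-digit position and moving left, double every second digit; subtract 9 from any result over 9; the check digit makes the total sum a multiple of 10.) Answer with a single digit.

7

Partial digits right→left: 4 0 8 3 7 4 6 5 0 2 7 6 7
Double every second digit counting from the check-digit position (so the 1st, 3rd, 5th, ... of the partial from the right).
  doubled (with −9 where >9): 8 7 5 3 0 5 5 → sum 33
  kept as-is: 0 3 4 5 2 6 → sum 20
Total = 33 + 20 = 53.
Check digit = (10 − (53 mod 10)) mod 10 = 7.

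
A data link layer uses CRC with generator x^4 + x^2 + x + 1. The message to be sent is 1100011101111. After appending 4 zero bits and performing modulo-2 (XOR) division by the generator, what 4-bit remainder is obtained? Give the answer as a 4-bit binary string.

1110

Append 4 zeros: 11000111011110000. Divide by 10111 (XOR where the leading bit is 1):
  pos 0: 11000 XOR 10111 = 01111
  pos 1: 11111 XOR 10111 = 01000
  pos 2: 10001 XOR 10111 = 00110
  pos 4: 11010 XOR 10111 = 01101
  pos 5: 11011 XOR 10111 = 01100
  pos 6: 11001 XOR 10111 = 01110
  pos 7: 11101 XOR 10111 = 01010
  pos 8: 10101 XOR 10111 = 00010
  pos 11: 10000 XOR 10111 = 00111
Remainder (last 4 bits) = 1110. This is the CRC / FCS.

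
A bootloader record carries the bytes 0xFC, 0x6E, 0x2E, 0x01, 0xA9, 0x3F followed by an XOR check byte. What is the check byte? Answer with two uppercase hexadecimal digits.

2B

XOR the bytes together:
  start with 0xFC
  0xFC ⊕ 0x6E = 0x92
  0x92 ⊕ 0x2E = 0xBC
  0xBC ⊕ 0x01 = 0xBD
  0xBD ⊕ 0xA9 = 0x14
  0x14 ⊕ 0x3F = 0x2B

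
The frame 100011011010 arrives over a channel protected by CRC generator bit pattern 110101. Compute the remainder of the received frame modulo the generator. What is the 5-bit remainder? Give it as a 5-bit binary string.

00000

Modulo-2 division of 100011011010 by 110101:
  pos 0: 100011 XOR 110101 = 010110
  pos 1: 101100 XOR 110101 = 011001
  pos 2: 110011 XOR 110101 = 000110
  pos 5: 110101 XOR 110101 = 000000
Remainder = 00000 (zero — the frame passes the CRC check).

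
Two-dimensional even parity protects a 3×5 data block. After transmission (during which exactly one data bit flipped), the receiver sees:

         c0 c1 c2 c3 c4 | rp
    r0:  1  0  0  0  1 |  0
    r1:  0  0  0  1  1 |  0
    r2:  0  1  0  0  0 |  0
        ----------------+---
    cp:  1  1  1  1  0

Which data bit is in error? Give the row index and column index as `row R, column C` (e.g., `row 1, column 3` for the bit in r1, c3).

row 2, column 2

Recompute each row's even parity and compare to rp:
  r0: data parity 0, sent rp 0 → ok
  r1: data parity 0, sent rp 0 → ok
  r2: data parity 1, sent rp 0 → mismatch
Recompute each column's even parity and compare to cp:
  c0: data parity 1, sent cp 1 → ok
  c1: data parity 1, sent cp 1 → ok
  c2: data parity 0, sent cp 1 → mismatch
  c3: data parity 1, sent cp 1 → ok
  c4: data parity 0, sent cp 0 → ok
Exactly one row (r2) and one column (c2) fail → the flipped bit is at their intersection.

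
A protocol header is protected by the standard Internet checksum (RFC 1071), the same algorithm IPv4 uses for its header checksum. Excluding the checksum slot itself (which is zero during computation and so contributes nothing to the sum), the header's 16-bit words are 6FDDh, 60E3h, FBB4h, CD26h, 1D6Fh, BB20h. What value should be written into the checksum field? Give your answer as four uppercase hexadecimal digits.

One's-complement addition (fold any carry out of bit 15 back into bit 0):
  0x6FDD + 0x60E3 = 0x0D0C0
  0xD0C0 + 0xFBB4 = 0x1CC74 → wrap carry → 0xCC75
  0xCC75 + 0xCD26 = 0x1999B → wrap carry → 0x999C
  0x999C + 0x1D6F = 0x0B70B
  0xB70B + 0xBB20 = 0x1722B → wrap carry → 0x722C
One's-complement sum = 0x722C.
Checksum = ~0x722C & 0xFFFF = 0x8DD3.

8DD3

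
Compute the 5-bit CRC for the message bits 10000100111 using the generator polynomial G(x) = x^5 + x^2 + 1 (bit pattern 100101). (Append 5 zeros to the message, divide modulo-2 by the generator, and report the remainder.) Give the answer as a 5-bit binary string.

Append 5 zeros: 1000010011100000. Divide by 100101 (XOR where the leading bit is 1):
  pos 0: 100001 XOR 100101 = 000100
  pos 3: 100001 XOR 100101 = 000100
  pos 6: 100110 XOR 100101 = 000011
  pos 10: 110000 XOR 100101 = 010101
Remainder (last 5 bits) = 10101. This is the CRC / FCS.

10101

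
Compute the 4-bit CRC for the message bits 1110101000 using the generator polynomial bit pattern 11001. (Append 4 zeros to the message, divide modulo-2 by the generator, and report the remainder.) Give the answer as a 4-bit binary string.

Append 4 zeros: 11101010000000. Divide by 11001 (XOR where the leading bit is 1):
  pos 0: 11101 XOR 11001 = 00100
  pos 2: 10001 XOR 11001 = 01000
  pos 3: 10000 XOR 11001 = 01001
  pos 4: 10010 XOR 11001 = 01011
  pos 5: 10110 XOR 11001 = 01111
  pos 6: 11110 XOR 11001 = 00111
  pos 8: 11100 XOR 11001 = 00101
Remainder (last 4 bits) = 1010. This is the CRC / FCS.

1010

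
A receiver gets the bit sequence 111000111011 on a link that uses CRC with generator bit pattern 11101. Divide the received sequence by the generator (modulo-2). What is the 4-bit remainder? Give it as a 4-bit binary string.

Modulo-2 division of 111000111011 by 11101:
  pos 0: 11100 XOR 11101 = 00001
  pos 4: 10111 XOR 11101 = 01010
  pos 5: 10100 XOR 11101 = 01001
  pos 6: 10011 XOR 11101 = 01110
  pos 7: 11101 XOR 11101 = 00000
Remainder = 0000 (zero — the frame passes the CRC check).

0000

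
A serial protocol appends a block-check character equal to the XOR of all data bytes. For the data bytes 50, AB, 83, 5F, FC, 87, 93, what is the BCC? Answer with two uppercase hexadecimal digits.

CF

XOR the bytes together:
  start with 0x50
  0x50 ⊕ 0xAB = 0xFB
  0xFB ⊕ 0x83 = 0x78
  0x78 ⊕ 0x5F = 0x27
  0x27 ⊕ 0xFC = 0xDB
  0xDB ⊕ 0x87 = 0x5C
  0x5C ⊕ 0x93 = 0xCF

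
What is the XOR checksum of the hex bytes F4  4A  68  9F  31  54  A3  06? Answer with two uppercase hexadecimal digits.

89

XOR the bytes together:
  start with 0xF4
  0xF4 ⊕ 0x4A = 0xBE
  0xBE ⊕ 0x68 = 0xD6
  0xD6 ⊕ 0x9F = 0x49
  0x49 ⊕ 0x31 = 0x78
  0x78 ⊕ 0x54 = 0x2C
  0x2C ⊕ 0xA3 = 0x8F
  0x8F ⊕ 0x06 = 0x89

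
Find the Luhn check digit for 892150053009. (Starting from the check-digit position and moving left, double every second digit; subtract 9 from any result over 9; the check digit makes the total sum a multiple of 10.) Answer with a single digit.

1

Partial digits right→left: 9 0 0 3 5 0 0 5 1 2 9 8
Double every second digit counting from the check-digit position (so the 1st, 3rd, 5th, ... of the partial from the right).
  doubled (with −9 where >9): 9 0 1 0 2 9 → sum 21
  kept as-is: 0 3 0 5 2 8 → sum 18
Total = 21 + 18 = 39.
Check digit = (10 − (39 mod 10)) mod 10 = 1.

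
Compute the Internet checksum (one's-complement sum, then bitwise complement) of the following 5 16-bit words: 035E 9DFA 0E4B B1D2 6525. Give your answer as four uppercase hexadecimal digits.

3964

One's-complement addition (fold any carry out of bit 15 back into bit 0):
  0x035E + 0x9DFA = 0x0A158
  0xA158 + 0x0E4B = 0x0AFA3
  0xAFA3 + 0xB1D2 = 0x16175 → wrap carry → 0x6176
  0x6176 + 0x6525 = 0x0C69B
One's-complement sum = 0xC69B.
Checksum = ~0xC69B & 0xFFFF = 0x3964.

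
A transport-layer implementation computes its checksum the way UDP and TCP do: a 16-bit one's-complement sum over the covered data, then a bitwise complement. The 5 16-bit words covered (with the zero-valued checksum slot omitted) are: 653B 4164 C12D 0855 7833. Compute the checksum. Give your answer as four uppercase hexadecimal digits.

17AA

One's-complement addition (fold any carry out of bit 15 back into bit 0):
  0x653B + 0x4164 = 0x0A69F
  0xA69F + 0xC12D = 0x167CC → wrap carry → 0x67CD
  0x67CD + 0x0855 = 0x07022
  0x7022 + 0x7833 = 0x0E855
One's-complement sum = 0xE855.
Checksum = ~0xE855 & 0xFFFF = 0x17AA.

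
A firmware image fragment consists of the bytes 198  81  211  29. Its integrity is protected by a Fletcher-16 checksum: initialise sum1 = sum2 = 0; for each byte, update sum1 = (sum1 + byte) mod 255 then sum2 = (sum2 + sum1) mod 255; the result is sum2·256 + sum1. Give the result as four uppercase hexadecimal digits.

D309

Running sums (mod 255):
  after byte 0 (198): sum1=198, sum2=198
  after byte 1 (81): sum1=24, sum2=222
  after byte 2 (211): sum1=235, sum2=202
  after byte 3 (29): sum1=9, sum2=211
Checksum = sum2·256 + sum1 = 211·256 + 9 = 54025 = 0xD309.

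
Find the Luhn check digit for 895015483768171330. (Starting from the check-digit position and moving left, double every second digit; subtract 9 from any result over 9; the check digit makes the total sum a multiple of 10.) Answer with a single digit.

8

Partial digits right→left: 0 3 3 1 7 1 8 6 7 3 8 4 5 1 0 5 9 8
Double every second digit counting from the check-digit position (so the 1st, 3rd, 5th, ... of the partial from the right).
  doubled (with −9 where >9): 0 6 5 7 5 7 1 0 9 → sum 40
  kept as-is: 3 1 1 6 3 4 1 5 8 → sum 32
Total = 40 + 32 = 72.
Check digit = (10 − (72 mod 10)) mod 10 = 8.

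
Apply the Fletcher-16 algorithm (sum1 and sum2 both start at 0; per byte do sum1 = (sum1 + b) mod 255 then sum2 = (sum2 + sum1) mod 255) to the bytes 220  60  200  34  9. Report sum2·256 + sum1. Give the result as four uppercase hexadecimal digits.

E80D

Running sums (mod 255):
  after byte 0 (220): sum1=220, sum2=220
  after byte 1 (60): sum1=25, sum2=245
  after byte 2 (200): sum1=225, sum2=215
  after byte 3 (34): sum1=4, sum2=219
  after byte 4 (9): sum1=13, sum2=232
Checksum = sum2·256 + sum1 = 232·256 + 13 = 59405 = 0xE80D.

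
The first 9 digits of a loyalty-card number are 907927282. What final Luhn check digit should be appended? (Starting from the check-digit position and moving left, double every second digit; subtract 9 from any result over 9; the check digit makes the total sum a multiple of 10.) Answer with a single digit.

Partial digits right→left: 2 8 2 7 2 9 7 0 9
Double every second digit counting from the check-digit position (so the 1st, 3rd, 5th, ... of the partial from the right).
  doubled (with −9 where >9): 4 4 4 5 9 → sum 26
  kept as-is: 8 7 9 0 → sum 24
Total = 26 + 24 = 50.
Check digit = (10 − (50 mod 10)) mod 10 = 0.

0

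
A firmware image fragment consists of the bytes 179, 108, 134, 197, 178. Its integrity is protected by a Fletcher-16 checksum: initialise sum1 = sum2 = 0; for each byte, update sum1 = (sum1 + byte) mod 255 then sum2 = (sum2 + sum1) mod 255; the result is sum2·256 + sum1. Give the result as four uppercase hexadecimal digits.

Running sums (mod 255):
  after byte 0 (179): sum1=179, sum2=179
  after byte 1 (108): sum1=32, sum2=211
  after byte 2 (134): sum1=166, sum2=122
  after byte 3 (197): sum1=108, sum2=230
  after byte 4 (178): sum1=31, sum2=6
Checksum = sum2·256 + sum1 = 6·256 + 31 = 1567 = 0x061F.

061F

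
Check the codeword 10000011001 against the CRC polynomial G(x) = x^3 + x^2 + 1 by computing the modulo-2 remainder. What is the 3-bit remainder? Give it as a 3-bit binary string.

110

Modulo-2 division of 10000011001 by 1101:
  pos 0: 1000 XOR 1101 = 0101
  pos 1: 1010 XOR 1101 = 0111
  pos 2: 1110 XOR 1101 = 0011
  pos 4: 1111 XOR 1101 = 0010
  pos 6: 1000 XOR 1101 = 0101
  pos 7: 1011 XOR 1101 = 0110
Remainder = 110 (nonzero — an error is detected).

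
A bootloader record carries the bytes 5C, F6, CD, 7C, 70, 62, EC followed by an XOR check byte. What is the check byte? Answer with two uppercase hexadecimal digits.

XOR the bytes together:
  start with 0x5C
  0x5C ⊕ 0xF6 = 0xAA
  0xAA ⊕ 0xCD = 0x67
  0x67 ⊕ 0x7C = 0x1B
  0x1B ⊕ 0x70 = 0x6B
  0x6B ⊕ 0x62 = 0x09
  0x09 ⊕ 0xEC = 0xE5

E5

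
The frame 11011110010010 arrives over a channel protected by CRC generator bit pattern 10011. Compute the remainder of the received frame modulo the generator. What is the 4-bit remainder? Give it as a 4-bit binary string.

Modulo-2 division of 11011110010010 by 10011:
  pos 0: 11011 XOR 10011 = 01000
  pos 1: 10001 XOR 10011 = 00010
  pos 4: 10100 XOR 10011 = 00111
  pos 6: 11110 XOR 10011 = 01101
  pos 7: 11010 XOR 10011 = 01001
  pos 8: 10011 XOR 10011 = 00000
Remainder = 0000 (zero — the frame passes the CRC check).

0000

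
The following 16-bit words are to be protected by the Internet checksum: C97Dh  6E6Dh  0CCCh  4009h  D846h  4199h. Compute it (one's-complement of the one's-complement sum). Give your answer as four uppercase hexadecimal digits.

One's-complement addition (fold any carry out of bit 15 back into bit 0):
  0xC97D + 0x6E6D = 0x137EA → wrap carry → 0x37EB
  0x37EB + 0x0CCC = 0x044B7
  0x44B7 + 0x4009 = 0x084C0
  0x84C0 + 0xD846 = 0x15D06 → wrap carry → 0x5D07
  0x5D07 + 0x4199 = 0x09EA0
One's-complement sum = 0x9EA0.
Checksum = ~0x9EA0 & 0xFFFF = 0x615F.

615F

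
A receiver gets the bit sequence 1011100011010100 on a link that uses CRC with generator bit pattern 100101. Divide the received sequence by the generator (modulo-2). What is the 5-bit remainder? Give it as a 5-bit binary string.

00000

Modulo-2 division of 1011100011010100 by 100101:
  pos 0: 101110 XOR 100101 = 001011
  pos 2: 101100 XOR 100101 = 001001
  pos 4: 100111 XOR 100101 = 000010
  pos 8: 100101 XOR 100101 = 000000
Remainder = 00000 (zero — the frame passes the CRC check).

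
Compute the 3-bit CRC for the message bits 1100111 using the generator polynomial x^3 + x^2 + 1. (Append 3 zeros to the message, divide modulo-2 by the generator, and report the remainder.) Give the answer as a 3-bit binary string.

Append 3 zeros: 1100111000. Divide by 1101 (XOR where the leading bit is 1):
  pos 0: 1100 XOR 1101 = 0001
  pos 3: 1111 XOR 1101 = 0010
  pos 5: 1000 XOR 1101 = 0101
  pos 6: 1010 XOR 1101 = 0111
Remainder (last 3 bits) = 111. This is the CRC / FCS.

111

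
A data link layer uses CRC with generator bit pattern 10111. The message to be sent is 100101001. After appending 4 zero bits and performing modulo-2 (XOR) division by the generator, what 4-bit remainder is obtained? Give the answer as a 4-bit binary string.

1100

Append 4 zeros: 1001010010000. Divide by 10111 (XOR where the leading bit is 1):
  pos 0: 10010 XOR 10111 = 00101
  pos 2: 10110 XOR 10111 = 00001
  pos 6: 10100 XOR 10111 = 00011
Remainder (last 4 bits) = 1100. This is the CRC / FCS.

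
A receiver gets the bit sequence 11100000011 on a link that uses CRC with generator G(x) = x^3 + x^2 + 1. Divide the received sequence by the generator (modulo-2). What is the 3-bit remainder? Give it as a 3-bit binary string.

000

Modulo-2 division of 11100000011 by 1101:
  pos 0: 1110 XOR 1101 = 0011
  pos 2: 1100 XOR 1101 = 0001
  pos 5: 1000 XOR 1101 = 0101
  pos 6: 1011 XOR 1101 = 0110
  pos 7: 1101 XOR 1101 = 0000
Remainder = 000 (zero — the frame passes the CRC check).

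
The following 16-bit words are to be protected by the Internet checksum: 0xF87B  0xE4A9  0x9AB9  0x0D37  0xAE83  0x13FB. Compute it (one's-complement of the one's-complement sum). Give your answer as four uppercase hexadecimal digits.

One's-complement addition (fold any carry out of bit 15 back into bit 0):
  0xF87B + 0xE4A9 = 0x1DD24 → wrap carry → 0xDD25
  0xDD25 + 0x9AB9 = 0x177DE → wrap carry → 0x77DF
  0x77DF + 0x0D37 = 0x08516
  0x8516 + 0xAE83 = 0x13399 → wrap carry → 0x339A
  0x339A + 0x13FB = 0x04795
One's-complement sum = 0x4795.
Checksum = ~0x4795 & 0xFFFF = 0xB86A.

B86A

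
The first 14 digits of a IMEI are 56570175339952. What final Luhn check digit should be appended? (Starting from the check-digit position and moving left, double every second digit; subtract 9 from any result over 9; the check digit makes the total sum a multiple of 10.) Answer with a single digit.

6

Partial digits right→left: 2 5 9 9 3 3 5 7 1 0 7 5 6 5
Double every second digit counting from the check-digit position (so the 1st, 3rd, 5th, ... of the partial from the right).
  doubled (with −9 where >9): 4 9 6 1 2 5 3 → sum 30
  kept as-is: 5 9 3 7 0 5 5 → sum 34
Total = 30 + 34 = 64.
Check digit = (10 − (64 mod 10)) mod 10 = 6.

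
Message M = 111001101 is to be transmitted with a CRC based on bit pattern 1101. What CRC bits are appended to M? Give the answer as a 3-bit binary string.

Append 3 zeros: 111001101000. Divide by 1101 (XOR where the leading bit is 1):
  pos 0: 1110 XOR 1101 = 0011
  pos 2: 1101 XOR 1101 = 0000
  pos 6: 1010 XOR 1101 = 0111
  pos 7: 1110 XOR 1101 = 0011
Remainder (last 3 bits) = 110. This is the CRC / FCS.

110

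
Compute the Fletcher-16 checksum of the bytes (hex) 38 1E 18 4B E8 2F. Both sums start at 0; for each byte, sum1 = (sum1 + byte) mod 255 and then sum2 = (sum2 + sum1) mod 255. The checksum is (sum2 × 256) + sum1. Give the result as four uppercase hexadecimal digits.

Running sums (mod 255):
  after byte 0 (38): sum1=56, sum2=56
  after byte 1 (1E): sum1=86, sum2=142
  after byte 2 (18): sum1=110, sum2=252
  after byte 3 (4B): sum1=185, sum2=182
  after byte 4 (E8): sum1=162, sum2=89
  after byte 5 (2F): sum1=209, sum2=43
Checksum = sum2·256 + sum1 = 43·256 + 209 = 11217 = 0x2BD1.

2BD1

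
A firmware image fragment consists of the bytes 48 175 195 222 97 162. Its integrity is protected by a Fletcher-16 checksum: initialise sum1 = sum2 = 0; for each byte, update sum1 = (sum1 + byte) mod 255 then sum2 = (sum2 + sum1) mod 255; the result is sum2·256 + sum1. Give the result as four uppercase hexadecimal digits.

A086

Running sums (mod 255):
  after byte 0 (48): sum1=48, sum2=48
  after byte 1 (175): sum1=223, sum2=16
  after byte 2 (195): sum1=163, sum2=179
  after byte 3 (222): sum1=130, sum2=54
  after byte 4 (97): sum1=227, sum2=26
  after byte 5 (162): sum1=134, sum2=160
Checksum = sum2·256 + sum1 = 160·256 + 134 = 41094 = 0xA086.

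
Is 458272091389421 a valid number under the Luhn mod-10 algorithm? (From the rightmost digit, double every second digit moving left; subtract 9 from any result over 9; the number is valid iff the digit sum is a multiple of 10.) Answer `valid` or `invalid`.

From the right, keep odd positions and double even positions (subtract 9 from any doubled value over 9):
  doubled (positions 2,4,...): 4 9 6 9 4 4 1 → sum 37
  kept (positions 1,3,...): 1 4 8 1 0 7 8 4 → sum 33
Total = 70.
70 mod 10 = 0, so the number is valid.

valid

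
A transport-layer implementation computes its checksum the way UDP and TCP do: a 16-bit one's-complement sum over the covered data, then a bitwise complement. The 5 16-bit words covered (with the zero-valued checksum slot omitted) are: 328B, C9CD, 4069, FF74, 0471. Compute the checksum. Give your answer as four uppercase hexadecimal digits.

One's-complement addition (fold any carry out of bit 15 back into bit 0):
  0x328B + 0xC9CD = 0x0FC58
  0xFC58 + 0x4069 = 0x13CC1 → wrap carry → 0x3CC2
  0x3CC2 + 0xFF74 = 0x13C36 → wrap carry → 0x3C37
  0x3C37 + 0x0471 = 0x040A8
One's-complement sum = 0x40A8.
Checksum = ~0x40A8 & 0xFFFF = 0xBF57.

BF57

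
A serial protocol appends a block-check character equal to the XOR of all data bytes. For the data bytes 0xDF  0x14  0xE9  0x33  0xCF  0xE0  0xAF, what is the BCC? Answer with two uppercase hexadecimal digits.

91

XOR the bytes together:
  start with 0xDF
  0xDF ⊕ 0x14 = 0xCB
  0xCB ⊕ 0xE9 = 0x22
  0x22 ⊕ 0x33 = 0x11
  0x11 ⊕ 0xCF = 0xDE
  0xDE ⊕ 0xE0 = 0x3E
  0x3E ⊕ 0xAF = 0x91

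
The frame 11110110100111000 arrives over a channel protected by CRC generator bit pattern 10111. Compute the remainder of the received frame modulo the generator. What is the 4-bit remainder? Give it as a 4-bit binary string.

Modulo-2 division of 11110110100111000 by 10111:
  pos 0: 11110 XOR 10111 = 01001
  pos 1: 10011 XOR 10111 = 00100
  pos 3: 10010 XOR 10111 = 00101
  pos 5: 10110 XOR 10111 = 00001
  pos 9: 10111 XOR 10111 = 00000
Remainder = 0000 (zero — the frame passes the CRC check).

0000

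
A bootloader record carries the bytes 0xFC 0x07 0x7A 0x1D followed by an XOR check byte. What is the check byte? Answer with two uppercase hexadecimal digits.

XOR the bytes together:
  start with 0xFC
  0xFC ⊕ 0x07 = 0xFB
  0xFB ⊕ 0x7A = 0x81
  0x81 ⊕ 0x1D = 0x9C

9C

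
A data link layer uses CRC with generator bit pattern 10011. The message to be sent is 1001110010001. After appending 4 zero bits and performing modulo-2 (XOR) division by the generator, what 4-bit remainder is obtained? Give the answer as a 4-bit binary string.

Append 4 zeros: 10011100100010000. Divide by 10011 (XOR where the leading bit is 1):
  pos 0: 10011 XOR 10011 = 00000
  pos 5: 10010 XOR 10011 = 00001
  pos 9: 10010 XOR 10011 = 00001
Remainder (last 4 bits) = 1000. This is the CRC / FCS.

1000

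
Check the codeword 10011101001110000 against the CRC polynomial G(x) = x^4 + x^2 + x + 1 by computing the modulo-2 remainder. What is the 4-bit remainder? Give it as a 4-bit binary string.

Modulo-2 division of 10011101001110000 by 10111:
  pos 0: 10011 XOR 10111 = 00100
  pos 2: 10010 XOR 10111 = 00101
  pos 4: 10110 XOR 10111 = 00001
  pos 8: 10111 XOR 10111 = 00000
Remainder = 0000 (zero — the frame passes the CRC check).

0000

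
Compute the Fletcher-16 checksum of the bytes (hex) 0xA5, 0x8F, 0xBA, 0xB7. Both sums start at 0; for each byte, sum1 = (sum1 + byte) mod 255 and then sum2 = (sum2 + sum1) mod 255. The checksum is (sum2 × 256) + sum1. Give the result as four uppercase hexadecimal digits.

72A7

Running sums (mod 255):
  after byte 0 (0xA5): sum1=165, sum2=165
  after byte 1 (0x8F): sum1=53, sum2=218
  after byte 2 (0xBA): sum1=239, sum2=202
  after byte 3 (0xB7): sum1=167, sum2=114
Checksum = sum2·256 + sum1 = 114·256 + 167 = 29351 = 0x72A7.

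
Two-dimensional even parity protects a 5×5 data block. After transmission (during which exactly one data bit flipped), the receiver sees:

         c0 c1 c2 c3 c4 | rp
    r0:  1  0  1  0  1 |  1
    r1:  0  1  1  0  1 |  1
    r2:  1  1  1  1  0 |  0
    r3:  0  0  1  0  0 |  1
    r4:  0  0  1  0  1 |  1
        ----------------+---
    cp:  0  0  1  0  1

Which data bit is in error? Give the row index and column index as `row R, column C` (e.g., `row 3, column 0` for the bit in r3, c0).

Recompute each row's even parity and compare to rp:
  r0: data parity 1, sent rp 1 → ok
  r1: data parity 1, sent rp 1 → ok
  r2: data parity 0, sent rp 0 → ok
  r3: data parity 1, sent rp 1 → ok
  r4: data parity 0, sent rp 1 → mismatch
Recompute each column's even parity and compare to cp:
  c0: data parity 0, sent cp 0 → ok
  c1: data parity 0, sent cp 0 → ok
  c2: data parity 1, sent cp 1 → ok
  c3: data parity 1, sent cp 0 → mismatch
  c4: data parity 1, sent cp 1 → ok
Exactly one row (r4) and one column (c3) fail → the flipped bit is at their intersection.

row 4, column 3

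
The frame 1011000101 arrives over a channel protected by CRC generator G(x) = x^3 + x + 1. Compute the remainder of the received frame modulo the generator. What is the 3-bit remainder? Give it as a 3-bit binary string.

101

Modulo-2 division of 1011000101 by 1011:
  pos 0: 1011 XOR 1011 = 0000
Remainder = 101 (nonzero — an error is detected).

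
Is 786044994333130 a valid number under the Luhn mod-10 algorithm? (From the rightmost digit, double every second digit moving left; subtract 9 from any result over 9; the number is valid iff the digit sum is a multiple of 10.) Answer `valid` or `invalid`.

invalid

From the right, keep odd positions and double even positions (subtract 9 from any doubled value over 9):
  doubled (positions 2,4,...): 6 6 6 9 8 0 7 → sum 42
  kept (positions 1,3,...): 0 1 3 4 9 4 6 7 → sum 34
Total = 76.
76 mod 10 = 6, so the number is invalid.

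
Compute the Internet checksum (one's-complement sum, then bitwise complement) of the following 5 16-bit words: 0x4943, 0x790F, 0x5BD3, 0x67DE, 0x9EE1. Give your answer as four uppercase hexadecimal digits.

One's-complement addition (fold any carry out of bit 15 back into bit 0):
  0x4943 + 0x790F = 0x0C252
  0xC252 + 0x5BD3 = 0x11E25 → wrap carry → 0x1E26
  0x1E26 + 0x67DE = 0x08604
  0x8604 + 0x9EE1 = 0x124E5 → wrap carry → 0x24E6
One's-complement sum = 0x24E6.
Checksum = ~0x24E6 & 0xFFFF = 0xDB19.

DB19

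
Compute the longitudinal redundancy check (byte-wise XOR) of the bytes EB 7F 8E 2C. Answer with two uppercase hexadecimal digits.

XOR the bytes together:
  start with 0xEB
  0xEB ⊕ 0x7F = 0x94
  0x94 ⊕ 0x8E = 0x1A
  0x1A ⊕ 0x2C = 0x36

36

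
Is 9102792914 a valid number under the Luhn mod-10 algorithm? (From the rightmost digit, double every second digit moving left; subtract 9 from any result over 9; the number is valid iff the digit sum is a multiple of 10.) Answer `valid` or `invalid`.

From the right, keep odd positions and double even positions (subtract 9 from any doubled value over 9):
  doubled (positions 2,4,...): 2 4 5 0 9 → sum 20
  kept (positions 1,3,...): 4 9 9 2 1 → sum 25
Total = 45.
45 mod 10 = 5, so the number is invalid.

invalid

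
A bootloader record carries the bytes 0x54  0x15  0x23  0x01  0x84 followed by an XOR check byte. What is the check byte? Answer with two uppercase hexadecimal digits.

XOR the bytes together:
  start with 0x54
  0x54 ⊕ 0x15 = 0x41
  0x41 ⊕ 0x23 = 0x62
  0x62 ⊕ 0x01 = 0x63
  0x63 ⊕ 0x84 = 0xE7

E7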